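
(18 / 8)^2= 81 / 16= 5.06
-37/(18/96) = -592/3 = -197.33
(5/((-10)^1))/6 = -1/12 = -0.08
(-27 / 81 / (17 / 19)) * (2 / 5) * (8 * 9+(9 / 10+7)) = -893 / 75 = -11.91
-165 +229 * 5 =980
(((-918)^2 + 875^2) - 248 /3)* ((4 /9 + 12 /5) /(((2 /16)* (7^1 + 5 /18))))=9881188352 /1965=5028594.58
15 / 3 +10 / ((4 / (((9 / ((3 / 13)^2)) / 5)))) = 179 / 2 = 89.50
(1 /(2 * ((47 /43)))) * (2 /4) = 43 /188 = 0.23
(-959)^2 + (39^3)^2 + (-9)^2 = 3519663523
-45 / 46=-0.98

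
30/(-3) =-10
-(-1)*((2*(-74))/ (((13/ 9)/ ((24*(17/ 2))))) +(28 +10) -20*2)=-271754/ 13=-20904.15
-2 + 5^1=3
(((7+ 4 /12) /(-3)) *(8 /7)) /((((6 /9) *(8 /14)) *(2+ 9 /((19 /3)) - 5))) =209 /45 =4.64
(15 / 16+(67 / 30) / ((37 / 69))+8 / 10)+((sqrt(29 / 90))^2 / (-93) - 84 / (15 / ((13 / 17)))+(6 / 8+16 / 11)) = 3.82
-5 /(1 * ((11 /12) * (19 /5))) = -300 /209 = -1.44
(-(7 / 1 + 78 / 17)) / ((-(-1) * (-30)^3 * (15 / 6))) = 197 / 1147500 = 0.00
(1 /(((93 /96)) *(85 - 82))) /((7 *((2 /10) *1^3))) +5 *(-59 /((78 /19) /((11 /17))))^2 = 165071888405 /381545892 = 432.64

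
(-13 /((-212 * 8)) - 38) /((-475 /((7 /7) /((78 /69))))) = 296401 /4189120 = 0.07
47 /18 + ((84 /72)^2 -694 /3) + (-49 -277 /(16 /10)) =-32363 /72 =-449.49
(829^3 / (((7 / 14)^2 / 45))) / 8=25637525505 / 2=12818762752.50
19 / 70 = 0.27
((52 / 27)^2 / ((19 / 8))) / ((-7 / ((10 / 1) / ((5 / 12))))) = -173056 / 32319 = -5.35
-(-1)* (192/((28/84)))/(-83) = -576/83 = -6.94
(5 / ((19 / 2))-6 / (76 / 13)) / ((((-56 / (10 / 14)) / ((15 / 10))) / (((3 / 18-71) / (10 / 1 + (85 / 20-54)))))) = 2125 / 124656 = 0.02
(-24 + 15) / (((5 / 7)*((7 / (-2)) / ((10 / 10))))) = 18 / 5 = 3.60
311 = 311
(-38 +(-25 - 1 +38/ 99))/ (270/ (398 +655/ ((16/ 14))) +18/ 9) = -24464581/ 876051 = -27.93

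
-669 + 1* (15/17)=-11358/17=-668.12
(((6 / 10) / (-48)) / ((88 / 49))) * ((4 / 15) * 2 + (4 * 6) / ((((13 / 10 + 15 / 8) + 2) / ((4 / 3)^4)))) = -2600087 / 24591600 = -0.11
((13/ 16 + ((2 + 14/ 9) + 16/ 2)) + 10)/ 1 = 3221/ 144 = 22.37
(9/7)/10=9/70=0.13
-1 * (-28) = 28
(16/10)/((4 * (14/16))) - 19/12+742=311167/420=740.87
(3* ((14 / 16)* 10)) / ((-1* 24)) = -1.09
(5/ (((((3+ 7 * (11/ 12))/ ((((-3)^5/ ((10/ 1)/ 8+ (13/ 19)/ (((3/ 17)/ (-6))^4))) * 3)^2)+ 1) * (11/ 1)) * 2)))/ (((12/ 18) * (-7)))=-0.00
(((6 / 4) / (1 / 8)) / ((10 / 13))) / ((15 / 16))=416 / 25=16.64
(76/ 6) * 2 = 25.33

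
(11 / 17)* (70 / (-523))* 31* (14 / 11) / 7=-4340 / 8891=-0.49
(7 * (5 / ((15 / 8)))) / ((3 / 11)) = 616 / 9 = 68.44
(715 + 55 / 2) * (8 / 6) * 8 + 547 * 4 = 10108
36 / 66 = 6 / 11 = 0.55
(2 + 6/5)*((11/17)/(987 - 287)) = 44/14875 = 0.00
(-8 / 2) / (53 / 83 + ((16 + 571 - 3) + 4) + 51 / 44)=-14608 / 2153941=-0.01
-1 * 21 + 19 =-2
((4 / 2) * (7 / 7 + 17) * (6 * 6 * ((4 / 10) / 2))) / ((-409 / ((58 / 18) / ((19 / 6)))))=-25056 / 38855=-0.64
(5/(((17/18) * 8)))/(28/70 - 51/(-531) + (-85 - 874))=-39825/57682768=-0.00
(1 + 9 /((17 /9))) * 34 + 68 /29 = 5752 /29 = 198.34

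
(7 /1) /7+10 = 11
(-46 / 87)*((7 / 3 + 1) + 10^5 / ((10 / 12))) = -16560460 / 261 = -63450.04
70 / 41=1.71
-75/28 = -2.68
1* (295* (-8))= -2360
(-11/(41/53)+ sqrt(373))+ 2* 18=sqrt(373)+ 893/41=41.09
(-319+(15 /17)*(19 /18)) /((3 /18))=-32443 /17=-1908.41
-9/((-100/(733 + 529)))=5679/50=113.58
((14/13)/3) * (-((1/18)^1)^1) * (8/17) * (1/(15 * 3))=-56/268515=-0.00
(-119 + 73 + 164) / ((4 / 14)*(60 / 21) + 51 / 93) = 179242 / 2073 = 86.47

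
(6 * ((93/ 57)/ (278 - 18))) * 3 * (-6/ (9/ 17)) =-1581/ 1235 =-1.28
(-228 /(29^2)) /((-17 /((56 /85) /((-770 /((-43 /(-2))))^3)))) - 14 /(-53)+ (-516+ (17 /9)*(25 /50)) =-2432750987872776974 /4725702420429375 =-514.79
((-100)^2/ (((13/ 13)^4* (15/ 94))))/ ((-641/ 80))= -7821.11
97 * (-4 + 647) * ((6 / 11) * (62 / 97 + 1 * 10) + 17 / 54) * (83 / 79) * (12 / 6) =801813.33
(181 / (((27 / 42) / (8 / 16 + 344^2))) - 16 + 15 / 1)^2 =1110108981616804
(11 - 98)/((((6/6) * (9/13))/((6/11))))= -754/11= -68.55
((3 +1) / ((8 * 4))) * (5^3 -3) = 61 / 4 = 15.25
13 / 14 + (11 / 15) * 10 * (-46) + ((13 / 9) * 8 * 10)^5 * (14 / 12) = 59615991383296679 / 2480058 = 24038144020.54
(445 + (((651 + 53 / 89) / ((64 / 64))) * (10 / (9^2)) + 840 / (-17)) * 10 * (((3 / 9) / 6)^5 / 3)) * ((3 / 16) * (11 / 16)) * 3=212539910835065 / 1235051877888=172.09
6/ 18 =1/ 3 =0.33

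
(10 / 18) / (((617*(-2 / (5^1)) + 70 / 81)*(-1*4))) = 225 / 398416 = 0.00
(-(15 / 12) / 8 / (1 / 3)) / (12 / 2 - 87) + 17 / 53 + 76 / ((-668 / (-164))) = 145185023 / 7647264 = 18.99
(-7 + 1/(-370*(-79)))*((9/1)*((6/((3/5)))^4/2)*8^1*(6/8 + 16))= -123379227000/2923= -42209793.71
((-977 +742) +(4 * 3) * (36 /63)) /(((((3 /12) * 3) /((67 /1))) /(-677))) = 289753292 /21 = 13797775.81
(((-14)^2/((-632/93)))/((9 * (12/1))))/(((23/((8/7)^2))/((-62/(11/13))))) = 199888/179883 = 1.11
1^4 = 1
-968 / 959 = -1.01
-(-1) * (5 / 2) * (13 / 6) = 5.42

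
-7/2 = -3.50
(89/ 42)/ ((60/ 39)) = 1.38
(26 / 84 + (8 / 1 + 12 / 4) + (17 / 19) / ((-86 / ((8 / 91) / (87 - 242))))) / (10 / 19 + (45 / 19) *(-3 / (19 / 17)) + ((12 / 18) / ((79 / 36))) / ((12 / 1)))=-167677038719 / 86076435510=-1.95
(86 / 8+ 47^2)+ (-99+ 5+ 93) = 8875 / 4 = 2218.75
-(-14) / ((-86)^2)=7 / 3698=0.00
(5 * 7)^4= 1500625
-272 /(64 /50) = -425 /2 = -212.50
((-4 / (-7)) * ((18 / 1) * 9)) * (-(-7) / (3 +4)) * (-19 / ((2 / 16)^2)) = -787968 / 7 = -112566.86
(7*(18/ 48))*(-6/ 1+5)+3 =3/ 8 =0.38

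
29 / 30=0.97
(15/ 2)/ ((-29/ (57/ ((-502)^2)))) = -855/ 14616232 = -0.00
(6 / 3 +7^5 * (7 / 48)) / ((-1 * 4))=-117745 / 192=-613.26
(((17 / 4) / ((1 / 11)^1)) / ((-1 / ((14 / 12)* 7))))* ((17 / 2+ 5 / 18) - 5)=-155771 / 108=-1442.32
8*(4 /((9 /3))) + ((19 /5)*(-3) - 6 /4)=-67 /30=-2.23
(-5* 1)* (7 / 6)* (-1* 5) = 29.17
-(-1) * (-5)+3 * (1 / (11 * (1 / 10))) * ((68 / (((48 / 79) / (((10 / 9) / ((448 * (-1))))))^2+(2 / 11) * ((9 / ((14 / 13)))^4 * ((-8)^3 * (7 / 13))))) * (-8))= -166103520160 / 33274220607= -4.99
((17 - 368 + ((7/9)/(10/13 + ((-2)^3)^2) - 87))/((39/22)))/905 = -36509803/133732755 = -0.27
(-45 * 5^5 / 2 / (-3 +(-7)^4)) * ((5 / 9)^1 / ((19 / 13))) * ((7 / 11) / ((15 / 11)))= -1421875 / 273372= -5.20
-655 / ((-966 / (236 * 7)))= 77290 / 69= 1120.14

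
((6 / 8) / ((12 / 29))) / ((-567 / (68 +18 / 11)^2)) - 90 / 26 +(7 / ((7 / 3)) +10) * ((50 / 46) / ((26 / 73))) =1699428851 / 82053972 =20.71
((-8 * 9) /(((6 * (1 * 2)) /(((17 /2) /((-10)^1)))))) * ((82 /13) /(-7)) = -2091 /455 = -4.60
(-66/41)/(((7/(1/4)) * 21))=-11/4018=-0.00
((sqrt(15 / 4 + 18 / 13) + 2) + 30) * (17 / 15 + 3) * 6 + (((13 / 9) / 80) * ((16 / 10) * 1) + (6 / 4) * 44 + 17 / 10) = 62 * sqrt(3471) / 65 + 193799 / 225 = 917.52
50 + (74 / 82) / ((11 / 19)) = 23253 / 451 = 51.56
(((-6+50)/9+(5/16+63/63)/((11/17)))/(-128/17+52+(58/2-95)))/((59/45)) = -931345/3800544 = -0.25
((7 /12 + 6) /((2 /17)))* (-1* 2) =-111.92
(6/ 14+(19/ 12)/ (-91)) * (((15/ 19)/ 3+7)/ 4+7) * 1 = 150415/ 41496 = 3.62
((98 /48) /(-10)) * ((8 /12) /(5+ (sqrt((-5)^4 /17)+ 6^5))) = -6481573 /370528816320+ 245 * sqrt(17) /74105763264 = -0.00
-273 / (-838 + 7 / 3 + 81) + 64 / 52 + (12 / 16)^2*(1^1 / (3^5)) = 2534713 / 1589328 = 1.59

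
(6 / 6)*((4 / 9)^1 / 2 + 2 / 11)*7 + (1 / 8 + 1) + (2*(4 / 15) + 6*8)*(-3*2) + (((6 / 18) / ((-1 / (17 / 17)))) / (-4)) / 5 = -1137431 / 3960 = -287.23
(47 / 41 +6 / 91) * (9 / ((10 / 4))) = 81414 / 18655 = 4.36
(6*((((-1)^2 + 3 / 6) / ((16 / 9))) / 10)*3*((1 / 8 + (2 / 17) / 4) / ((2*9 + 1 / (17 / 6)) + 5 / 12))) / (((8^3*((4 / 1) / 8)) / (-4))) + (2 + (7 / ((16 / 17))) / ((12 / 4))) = 150527839 / 33607680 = 4.48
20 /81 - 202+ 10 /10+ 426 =18245 /81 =225.25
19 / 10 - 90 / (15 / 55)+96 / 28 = -22727 / 70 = -324.67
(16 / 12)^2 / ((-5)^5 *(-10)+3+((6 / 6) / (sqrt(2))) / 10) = 100009600 / 1758150016191 -160 *sqrt(2) / 1758150016191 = 0.00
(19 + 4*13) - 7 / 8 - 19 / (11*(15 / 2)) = 92261 / 1320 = 69.89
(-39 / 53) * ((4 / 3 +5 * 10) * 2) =-4004 / 53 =-75.55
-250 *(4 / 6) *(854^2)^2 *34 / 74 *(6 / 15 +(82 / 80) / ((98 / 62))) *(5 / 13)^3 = -197512652595125000 / 81289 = -2429758670854.91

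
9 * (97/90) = 97/10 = 9.70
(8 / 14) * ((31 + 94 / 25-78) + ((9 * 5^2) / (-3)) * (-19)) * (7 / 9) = 138176 / 225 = 614.12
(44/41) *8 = 352/41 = 8.59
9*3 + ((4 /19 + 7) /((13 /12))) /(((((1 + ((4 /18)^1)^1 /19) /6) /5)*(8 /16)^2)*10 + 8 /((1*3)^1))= 2158947 /73385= 29.42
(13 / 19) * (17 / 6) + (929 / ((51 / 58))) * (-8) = -16376371 / 1938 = -8450.14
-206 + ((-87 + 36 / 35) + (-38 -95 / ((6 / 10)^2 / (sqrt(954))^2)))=-252079.97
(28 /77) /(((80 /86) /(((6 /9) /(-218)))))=-43 /35970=-0.00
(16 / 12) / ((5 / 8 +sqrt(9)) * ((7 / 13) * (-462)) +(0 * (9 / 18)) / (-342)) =-208 / 140679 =-0.00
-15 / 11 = -1.36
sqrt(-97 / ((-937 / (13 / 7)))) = sqrt(8270899) / 6559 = 0.44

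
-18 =-18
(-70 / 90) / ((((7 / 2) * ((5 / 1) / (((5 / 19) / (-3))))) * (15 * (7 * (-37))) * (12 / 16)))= -8 / 5979015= -0.00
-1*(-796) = 796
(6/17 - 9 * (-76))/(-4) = -5817/34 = -171.09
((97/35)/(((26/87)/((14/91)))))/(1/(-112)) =-135024/845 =-159.79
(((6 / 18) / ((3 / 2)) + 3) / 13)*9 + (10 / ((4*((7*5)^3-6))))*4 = 1243331 / 557297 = 2.23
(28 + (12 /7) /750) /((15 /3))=5.60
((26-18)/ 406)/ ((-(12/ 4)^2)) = -4/ 1827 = -0.00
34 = 34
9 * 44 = 396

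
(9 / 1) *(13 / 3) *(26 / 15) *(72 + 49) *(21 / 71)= 858858 / 355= 2419.32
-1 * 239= -239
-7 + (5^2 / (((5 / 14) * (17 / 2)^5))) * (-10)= -9961399 / 1419857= -7.02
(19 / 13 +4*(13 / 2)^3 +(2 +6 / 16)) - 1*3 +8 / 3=343825 / 312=1102.00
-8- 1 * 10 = -18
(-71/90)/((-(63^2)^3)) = 71/5627115198810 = 0.00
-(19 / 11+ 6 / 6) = -30 / 11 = -2.73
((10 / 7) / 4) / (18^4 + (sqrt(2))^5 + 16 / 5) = 410075 / 120538166882 - 125 * sqrt(2) / 964305335056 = 0.00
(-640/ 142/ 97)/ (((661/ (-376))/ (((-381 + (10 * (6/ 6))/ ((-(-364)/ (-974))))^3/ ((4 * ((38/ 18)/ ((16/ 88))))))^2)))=6359569125242295497631929512058880/ 112920415791047206088747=56319037445.01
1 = 1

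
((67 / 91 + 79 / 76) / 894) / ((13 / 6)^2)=36843 / 87075898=0.00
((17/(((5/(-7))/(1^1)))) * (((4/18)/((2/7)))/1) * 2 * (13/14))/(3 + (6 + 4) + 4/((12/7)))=-2.24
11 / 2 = 5.50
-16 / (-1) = 16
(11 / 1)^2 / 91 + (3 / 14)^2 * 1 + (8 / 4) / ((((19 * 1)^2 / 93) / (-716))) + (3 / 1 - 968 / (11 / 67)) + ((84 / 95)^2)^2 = -1299160323919347 / 207536192500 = -6259.92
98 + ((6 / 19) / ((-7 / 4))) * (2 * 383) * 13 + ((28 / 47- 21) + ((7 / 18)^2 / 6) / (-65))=-1358063630579 / 789876360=-1719.34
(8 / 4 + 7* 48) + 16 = 354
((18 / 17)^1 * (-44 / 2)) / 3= -132 / 17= -7.76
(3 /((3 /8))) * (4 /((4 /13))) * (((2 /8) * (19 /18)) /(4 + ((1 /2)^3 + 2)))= 1976 /441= 4.48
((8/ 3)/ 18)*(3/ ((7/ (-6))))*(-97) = 776/ 21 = 36.95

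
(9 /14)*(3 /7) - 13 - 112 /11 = -24693 /1078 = -22.91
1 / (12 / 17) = 17 / 12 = 1.42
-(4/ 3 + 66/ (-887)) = -3350/ 2661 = -1.26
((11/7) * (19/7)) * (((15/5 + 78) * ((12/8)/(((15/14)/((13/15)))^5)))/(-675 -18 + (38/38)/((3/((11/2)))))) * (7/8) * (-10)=10423394072/4587890625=2.27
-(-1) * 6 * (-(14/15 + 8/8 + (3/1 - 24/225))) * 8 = -5792/25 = -231.68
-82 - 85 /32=-2709 /32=-84.66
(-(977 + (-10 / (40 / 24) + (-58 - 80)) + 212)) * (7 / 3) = -7315 / 3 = -2438.33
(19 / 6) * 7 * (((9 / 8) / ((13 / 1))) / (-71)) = -399 / 14768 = -0.03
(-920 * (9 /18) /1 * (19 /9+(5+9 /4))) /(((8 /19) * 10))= -1022.70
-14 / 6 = -7 / 3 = -2.33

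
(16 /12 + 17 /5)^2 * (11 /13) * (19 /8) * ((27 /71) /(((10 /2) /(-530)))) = -2359401 /1300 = -1814.92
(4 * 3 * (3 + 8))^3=2299968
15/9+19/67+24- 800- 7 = -156991/201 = -781.05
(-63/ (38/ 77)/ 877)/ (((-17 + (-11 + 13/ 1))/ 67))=108339/ 166630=0.65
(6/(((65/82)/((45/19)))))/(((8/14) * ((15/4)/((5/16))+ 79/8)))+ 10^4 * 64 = 3952008856/6175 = 640001.43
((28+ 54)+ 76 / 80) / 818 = 1659 / 16360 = 0.10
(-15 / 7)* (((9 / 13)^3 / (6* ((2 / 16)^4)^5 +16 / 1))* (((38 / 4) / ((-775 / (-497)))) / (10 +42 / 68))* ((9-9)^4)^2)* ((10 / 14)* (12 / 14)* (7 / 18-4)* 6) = 0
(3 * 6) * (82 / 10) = 738 / 5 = 147.60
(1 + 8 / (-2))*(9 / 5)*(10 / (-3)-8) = 306 / 5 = 61.20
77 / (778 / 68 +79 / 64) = 83776 / 13791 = 6.07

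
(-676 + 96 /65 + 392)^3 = -6193011012544 /274625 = -22550791.12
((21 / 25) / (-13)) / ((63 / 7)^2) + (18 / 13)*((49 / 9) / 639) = 0.01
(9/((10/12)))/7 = 1.54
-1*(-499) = 499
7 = 7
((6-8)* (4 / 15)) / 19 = -8 / 285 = -0.03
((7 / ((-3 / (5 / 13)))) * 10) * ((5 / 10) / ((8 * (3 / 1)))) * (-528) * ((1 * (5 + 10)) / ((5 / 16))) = 61600 / 13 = 4738.46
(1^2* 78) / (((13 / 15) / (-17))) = -1530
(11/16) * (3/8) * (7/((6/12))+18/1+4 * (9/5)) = 1617/160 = 10.11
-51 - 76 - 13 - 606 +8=-738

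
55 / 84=0.65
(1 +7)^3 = 512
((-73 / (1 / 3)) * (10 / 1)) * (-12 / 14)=1877.14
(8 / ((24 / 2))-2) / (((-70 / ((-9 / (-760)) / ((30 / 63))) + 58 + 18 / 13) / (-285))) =-33345 / 241789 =-0.14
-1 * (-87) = 87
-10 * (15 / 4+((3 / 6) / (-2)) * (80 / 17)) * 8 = -3500 / 17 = -205.88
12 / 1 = 12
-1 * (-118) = 118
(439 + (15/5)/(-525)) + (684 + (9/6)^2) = 787671/700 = 1125.24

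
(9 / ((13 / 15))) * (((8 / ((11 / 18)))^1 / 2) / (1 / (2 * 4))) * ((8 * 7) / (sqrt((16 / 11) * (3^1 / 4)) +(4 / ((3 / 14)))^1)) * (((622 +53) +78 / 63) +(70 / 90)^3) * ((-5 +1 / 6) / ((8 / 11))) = -6947807.95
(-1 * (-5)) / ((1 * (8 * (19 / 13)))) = 0.43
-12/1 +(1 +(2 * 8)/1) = 5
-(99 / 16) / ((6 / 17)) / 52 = -561 / 1664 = -0.34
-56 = -56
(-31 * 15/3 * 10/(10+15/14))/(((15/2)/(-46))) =2576/3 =858.67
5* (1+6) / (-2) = -17.50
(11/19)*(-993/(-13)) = 10923/247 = 44.22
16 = 16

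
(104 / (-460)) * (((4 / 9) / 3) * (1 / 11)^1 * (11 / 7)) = -104 / 21735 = -0.00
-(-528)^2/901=-278784/901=-309.42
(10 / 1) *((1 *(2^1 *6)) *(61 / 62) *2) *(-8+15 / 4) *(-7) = 217770 / 31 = 7024.84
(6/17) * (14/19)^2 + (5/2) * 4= 62546/6137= 10.19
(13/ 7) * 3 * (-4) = -156/ 7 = -22.29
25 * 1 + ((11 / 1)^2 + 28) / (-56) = 1251 / 56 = 22.34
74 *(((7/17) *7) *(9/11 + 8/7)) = 78218/187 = 418.28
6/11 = 0.55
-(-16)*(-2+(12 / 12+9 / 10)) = -8 / 5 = -1.60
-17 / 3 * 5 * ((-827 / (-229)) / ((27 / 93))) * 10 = -21791450 / 6183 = -3524.41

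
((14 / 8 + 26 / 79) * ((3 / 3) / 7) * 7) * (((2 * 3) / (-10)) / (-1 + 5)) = -1971 / 6320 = -0.31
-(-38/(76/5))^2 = -25/4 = -6.25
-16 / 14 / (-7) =8 / 49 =0.16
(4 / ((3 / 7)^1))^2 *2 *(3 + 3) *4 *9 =37632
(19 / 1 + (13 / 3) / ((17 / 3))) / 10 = 168 / 85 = 1.98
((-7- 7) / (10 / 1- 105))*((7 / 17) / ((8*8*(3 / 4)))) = 49 / 38760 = 0.00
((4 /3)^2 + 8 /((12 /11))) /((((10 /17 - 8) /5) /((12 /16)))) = -3485 /756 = -4.61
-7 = -7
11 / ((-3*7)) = -11 / 21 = -0.52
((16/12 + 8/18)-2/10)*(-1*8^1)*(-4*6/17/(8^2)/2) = 0.14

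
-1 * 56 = -56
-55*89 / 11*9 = -4005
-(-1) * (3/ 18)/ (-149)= -1/ 894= -0.00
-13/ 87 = -0.15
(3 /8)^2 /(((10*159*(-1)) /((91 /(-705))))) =0.00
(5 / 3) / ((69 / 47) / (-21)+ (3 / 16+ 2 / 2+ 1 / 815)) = 1.49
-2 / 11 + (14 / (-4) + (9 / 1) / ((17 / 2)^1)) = -981 / 374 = -2.62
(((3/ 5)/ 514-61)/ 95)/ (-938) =156767/ 229012700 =0.00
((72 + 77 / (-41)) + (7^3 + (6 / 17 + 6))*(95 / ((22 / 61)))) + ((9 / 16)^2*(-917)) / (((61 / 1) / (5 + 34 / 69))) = 253527952157833 / 2753741056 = 92066.74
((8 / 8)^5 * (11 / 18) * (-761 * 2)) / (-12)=8371 / 108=77.51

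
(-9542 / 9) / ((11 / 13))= -124046 / 99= -1252.99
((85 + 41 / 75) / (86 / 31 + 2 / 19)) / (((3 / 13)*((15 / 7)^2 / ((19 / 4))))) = 2858595467 / 21465000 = 133.17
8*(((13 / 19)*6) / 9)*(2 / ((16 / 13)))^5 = 4826809 / 116736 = 41.35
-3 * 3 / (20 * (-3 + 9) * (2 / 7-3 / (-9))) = -0.12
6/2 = 3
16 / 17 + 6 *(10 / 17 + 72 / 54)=212 / 17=12.47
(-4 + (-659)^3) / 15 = -95397061 / 5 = -19079412.20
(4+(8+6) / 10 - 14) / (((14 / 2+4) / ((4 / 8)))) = -0.39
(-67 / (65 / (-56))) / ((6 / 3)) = 1876 / 65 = 28.86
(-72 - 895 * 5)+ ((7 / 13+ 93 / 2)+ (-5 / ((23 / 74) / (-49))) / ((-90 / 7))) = -24548759 / 5382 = -4561.27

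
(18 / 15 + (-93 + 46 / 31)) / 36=-13999 / 5580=-2.51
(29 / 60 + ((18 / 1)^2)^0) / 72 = 89 / 4320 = 0.02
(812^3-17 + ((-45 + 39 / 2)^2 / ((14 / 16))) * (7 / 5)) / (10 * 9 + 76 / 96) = 64246602168 / 10895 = 5896888.68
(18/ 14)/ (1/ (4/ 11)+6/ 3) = 36/ 133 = 0.27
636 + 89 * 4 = 992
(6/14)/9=1/21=0.05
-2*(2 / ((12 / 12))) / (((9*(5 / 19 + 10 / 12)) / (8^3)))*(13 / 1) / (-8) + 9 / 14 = 1773871 / 5250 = 337.88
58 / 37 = 1.57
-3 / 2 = -1.50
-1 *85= -85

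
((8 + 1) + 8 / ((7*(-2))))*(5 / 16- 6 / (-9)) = 2773 / 336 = 8.25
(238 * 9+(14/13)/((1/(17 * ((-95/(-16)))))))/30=234073/3120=75.02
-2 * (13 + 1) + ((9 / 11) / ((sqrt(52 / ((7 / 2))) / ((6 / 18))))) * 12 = -28 + 9 * sqrt(182) / 143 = -27.15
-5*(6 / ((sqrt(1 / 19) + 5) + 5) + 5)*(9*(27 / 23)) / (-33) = 478575 / 53383 - 270*sqrt(19) / 53383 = 8.94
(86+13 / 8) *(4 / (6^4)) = 701 / 2592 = 0.27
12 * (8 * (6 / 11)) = 576 / 11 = 52.36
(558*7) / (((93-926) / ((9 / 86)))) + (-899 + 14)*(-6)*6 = 163025109 / 5117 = 31859.51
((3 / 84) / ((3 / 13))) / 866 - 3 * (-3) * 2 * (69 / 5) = 90348113 / 363720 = 248.40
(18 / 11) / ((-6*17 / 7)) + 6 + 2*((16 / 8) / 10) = 5879 / 935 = 6.29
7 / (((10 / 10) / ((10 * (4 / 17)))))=280 / 17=16.47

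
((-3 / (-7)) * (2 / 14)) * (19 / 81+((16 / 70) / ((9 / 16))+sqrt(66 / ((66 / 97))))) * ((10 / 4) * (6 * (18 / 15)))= 3634 / 5145+54 * sqrt(97) / 49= 11.56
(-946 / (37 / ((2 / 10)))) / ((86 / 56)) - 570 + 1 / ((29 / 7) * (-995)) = -122421429 / 213527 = -573.33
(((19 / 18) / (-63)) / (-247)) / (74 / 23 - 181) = -23 / 60280038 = -0.00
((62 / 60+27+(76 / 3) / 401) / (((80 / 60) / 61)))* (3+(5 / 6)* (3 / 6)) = 281780167 / 64160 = 4391.84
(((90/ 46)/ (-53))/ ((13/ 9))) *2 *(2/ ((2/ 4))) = -3240/ 15847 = -0.20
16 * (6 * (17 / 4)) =408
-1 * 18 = -18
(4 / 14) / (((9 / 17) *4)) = 17 / 126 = 0.13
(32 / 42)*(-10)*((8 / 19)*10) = -12800 / 399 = -32.08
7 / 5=1.40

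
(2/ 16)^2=1/ 64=0.02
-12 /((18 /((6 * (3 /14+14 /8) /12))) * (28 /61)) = -1.43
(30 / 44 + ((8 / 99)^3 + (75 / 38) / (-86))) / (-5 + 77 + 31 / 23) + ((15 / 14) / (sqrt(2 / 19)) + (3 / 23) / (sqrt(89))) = 6870111109 / 764195848812 + 3 * sqrt(89) / 2047 + 15 * sqrt(38) / 28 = 3.33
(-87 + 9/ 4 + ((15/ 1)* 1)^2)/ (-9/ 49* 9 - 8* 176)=-27489/ 276292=-0.10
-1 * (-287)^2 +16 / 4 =-82365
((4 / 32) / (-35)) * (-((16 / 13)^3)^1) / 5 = 512 / 384475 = 0.00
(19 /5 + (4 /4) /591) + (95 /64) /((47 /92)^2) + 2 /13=9.64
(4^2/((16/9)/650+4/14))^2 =26830440000/8720209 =3076.81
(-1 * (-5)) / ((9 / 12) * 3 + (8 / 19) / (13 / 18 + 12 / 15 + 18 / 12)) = 6460 / 3087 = 2.09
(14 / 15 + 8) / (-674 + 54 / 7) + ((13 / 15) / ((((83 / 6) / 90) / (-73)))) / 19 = -1195796333 / 55163460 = -21.68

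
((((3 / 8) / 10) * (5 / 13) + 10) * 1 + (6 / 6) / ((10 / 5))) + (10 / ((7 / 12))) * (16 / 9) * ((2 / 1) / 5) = 99175 / 4368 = 22.70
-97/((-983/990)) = 96030/983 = 97.69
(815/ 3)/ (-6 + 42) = 815/ 108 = 7.55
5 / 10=1 / 2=0.50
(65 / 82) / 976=65 / 80032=0.00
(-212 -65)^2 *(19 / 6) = 1457851 / 6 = 242975.17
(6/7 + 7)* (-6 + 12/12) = -275/7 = -39.29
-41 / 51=-0.80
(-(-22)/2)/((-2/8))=-44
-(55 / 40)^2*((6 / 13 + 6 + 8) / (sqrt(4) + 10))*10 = -28435 / 1248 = -22.78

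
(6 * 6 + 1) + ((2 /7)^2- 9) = 1376 /49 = 28.08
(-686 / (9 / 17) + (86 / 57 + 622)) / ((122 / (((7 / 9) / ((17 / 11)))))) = -4425883 / 1595943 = -2.77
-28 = -28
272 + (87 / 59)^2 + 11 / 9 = 8627900 / 31329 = 275.40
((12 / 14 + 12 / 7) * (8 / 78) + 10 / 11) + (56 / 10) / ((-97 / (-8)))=793614 / 485485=1.63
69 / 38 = 1.82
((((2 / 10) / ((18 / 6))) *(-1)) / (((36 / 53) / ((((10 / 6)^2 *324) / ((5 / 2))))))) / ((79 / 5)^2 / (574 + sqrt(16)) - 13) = 1531700 / 544827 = 2.81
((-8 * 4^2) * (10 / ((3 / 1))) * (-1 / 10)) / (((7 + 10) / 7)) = 896 / 51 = 17.57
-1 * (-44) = 44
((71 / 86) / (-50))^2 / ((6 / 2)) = 5041 / 55470000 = 0.00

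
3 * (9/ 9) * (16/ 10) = 24/ 5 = 4.80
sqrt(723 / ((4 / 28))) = 71.14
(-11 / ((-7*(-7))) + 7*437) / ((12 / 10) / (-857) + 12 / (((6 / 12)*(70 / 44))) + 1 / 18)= 11560244400 / 57219169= 202.03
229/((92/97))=22213/92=241.45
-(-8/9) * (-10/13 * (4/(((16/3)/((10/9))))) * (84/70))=-80/117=-0.68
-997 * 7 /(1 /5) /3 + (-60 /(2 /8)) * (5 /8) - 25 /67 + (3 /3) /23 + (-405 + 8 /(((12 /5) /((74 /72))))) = -1013843627 /83214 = -12183.57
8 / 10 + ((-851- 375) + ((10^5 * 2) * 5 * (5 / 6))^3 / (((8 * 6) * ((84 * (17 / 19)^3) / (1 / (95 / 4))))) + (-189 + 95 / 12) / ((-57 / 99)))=26792968747107963724207 / 3175664940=8436963361477.29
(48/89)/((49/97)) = 4656/4361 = 1.07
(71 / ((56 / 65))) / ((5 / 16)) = 1846 / 7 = 263.71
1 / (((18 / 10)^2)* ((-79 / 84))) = -700 / 2133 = -0.33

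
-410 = -410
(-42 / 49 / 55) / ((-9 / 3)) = 2 / 385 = 0.01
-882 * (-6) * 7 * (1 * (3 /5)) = 22226.40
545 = 545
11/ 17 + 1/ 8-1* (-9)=9.77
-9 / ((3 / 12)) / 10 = -18 / 5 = -3.60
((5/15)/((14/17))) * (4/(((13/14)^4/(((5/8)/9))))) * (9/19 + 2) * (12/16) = 1370285/4883931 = 0.28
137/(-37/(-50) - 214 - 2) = -6850/10763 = -0.64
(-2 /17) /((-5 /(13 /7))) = 26 /595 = 0.04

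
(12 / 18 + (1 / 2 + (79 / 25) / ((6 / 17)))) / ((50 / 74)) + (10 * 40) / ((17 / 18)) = 4659137 / 10625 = 438.51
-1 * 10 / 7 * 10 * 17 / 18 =-13.49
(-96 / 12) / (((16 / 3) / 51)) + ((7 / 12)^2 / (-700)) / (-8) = -8812793 / 115200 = -76.50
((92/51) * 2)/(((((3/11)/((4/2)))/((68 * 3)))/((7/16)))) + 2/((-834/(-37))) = 984713/417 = 2361.42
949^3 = 854670349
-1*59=-59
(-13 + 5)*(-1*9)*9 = 648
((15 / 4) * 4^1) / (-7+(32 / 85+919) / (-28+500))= -601800 / 202693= -2.97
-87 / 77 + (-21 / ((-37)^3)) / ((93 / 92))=-136561553 / 120908711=-1.13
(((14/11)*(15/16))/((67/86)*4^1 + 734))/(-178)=-645/70926592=-0.00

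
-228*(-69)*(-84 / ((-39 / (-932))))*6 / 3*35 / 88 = -3592244880 / 143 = -25120593.57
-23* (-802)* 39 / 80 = 359697 / 40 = 8992.42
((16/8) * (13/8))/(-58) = -13/232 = -0.06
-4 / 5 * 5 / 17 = -4 / 17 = -0.24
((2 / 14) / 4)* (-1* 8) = -2 / 7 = -0.29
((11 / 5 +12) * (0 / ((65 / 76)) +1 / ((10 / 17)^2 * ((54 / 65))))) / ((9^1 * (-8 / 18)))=-266747 / 21600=-12.35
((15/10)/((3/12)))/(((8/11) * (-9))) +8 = 85/12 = 7.08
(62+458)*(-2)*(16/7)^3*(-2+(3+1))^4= -68157440/343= -198709.74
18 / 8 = 9 / 4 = 2.25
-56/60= -14/15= -0.93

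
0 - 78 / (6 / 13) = -169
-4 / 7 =-0.57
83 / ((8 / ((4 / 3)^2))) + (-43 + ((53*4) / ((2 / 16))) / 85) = -3521 / 765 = -4.60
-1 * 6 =-6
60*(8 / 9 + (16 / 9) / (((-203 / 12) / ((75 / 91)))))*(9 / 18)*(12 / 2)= 2667680 / 18473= 144.41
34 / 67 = 0.51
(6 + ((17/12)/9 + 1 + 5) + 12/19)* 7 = 183701/2052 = 89.52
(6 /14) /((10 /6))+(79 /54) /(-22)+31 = 1296907 /41580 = 31.19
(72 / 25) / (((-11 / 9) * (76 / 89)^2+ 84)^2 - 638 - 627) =365912749512 / 716841508588375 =0.00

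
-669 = -669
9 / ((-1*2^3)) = -9 / 8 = -1.12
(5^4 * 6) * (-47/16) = -88125/8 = -11015.62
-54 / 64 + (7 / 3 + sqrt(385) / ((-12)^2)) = sqrt(385) / 144 + 143 / 96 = 1.63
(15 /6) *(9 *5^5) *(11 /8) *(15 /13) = 23203125 /208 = 111553.49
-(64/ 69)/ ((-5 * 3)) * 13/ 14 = 416/ 7245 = 0.06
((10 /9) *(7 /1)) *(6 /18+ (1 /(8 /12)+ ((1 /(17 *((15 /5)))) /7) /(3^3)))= 176725 /12393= 14.26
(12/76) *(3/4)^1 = 9/76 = 0.12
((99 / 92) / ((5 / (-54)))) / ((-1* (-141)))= -891 / 10810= -0.08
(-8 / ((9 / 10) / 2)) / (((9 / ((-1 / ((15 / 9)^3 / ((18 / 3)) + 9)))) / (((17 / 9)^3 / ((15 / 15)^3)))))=1572160 / 1154007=1.36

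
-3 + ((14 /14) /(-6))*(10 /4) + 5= 19 /12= 1.58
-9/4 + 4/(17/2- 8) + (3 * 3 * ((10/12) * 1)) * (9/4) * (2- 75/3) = -3059/8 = -382.38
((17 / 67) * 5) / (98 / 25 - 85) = -0.02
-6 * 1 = -6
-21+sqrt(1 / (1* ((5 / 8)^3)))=-18.98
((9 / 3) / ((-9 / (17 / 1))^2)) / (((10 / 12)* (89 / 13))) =7514 / 4005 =1.88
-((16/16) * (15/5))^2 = -9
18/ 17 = 1.06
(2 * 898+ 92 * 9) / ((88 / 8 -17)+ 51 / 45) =-539.18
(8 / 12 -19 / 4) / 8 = -49 / 96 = -0.51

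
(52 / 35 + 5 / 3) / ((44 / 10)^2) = 1655 / 10164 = 0.16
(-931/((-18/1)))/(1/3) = 931/6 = 155.17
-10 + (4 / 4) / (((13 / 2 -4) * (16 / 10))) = -39 / 4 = -9.75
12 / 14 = 6 / 7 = 0.86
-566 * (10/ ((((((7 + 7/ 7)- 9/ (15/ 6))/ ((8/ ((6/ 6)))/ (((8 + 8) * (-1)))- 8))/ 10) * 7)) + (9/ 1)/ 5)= 5621512/ 385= 14601.33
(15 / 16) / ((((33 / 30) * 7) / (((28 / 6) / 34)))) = 0.02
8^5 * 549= 17989632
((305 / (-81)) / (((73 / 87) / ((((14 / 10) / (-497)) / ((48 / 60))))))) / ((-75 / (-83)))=146827 / 8396460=0.02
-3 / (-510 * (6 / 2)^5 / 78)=13 / 6885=0.00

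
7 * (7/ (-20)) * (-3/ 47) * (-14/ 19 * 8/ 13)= -0.07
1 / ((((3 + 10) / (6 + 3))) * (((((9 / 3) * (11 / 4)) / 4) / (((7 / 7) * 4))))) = 192 / 143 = 1.34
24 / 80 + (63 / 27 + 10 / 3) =179 / 30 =5.97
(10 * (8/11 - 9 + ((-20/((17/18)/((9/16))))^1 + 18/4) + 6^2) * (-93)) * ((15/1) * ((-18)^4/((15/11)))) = -370887556320/17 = -21816915077.65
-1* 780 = -780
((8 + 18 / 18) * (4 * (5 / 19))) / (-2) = -90 / 19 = -4.74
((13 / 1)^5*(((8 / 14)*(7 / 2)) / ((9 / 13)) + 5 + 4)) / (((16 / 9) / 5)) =12415109.69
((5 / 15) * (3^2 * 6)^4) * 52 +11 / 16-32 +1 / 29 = 68387230543 / 464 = 147386272.72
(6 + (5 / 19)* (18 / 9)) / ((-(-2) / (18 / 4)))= 279 / 19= 14.68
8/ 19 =0.42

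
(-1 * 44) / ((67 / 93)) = -4092 / 67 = -61.07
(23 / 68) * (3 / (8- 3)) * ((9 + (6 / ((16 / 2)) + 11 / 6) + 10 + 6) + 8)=7.22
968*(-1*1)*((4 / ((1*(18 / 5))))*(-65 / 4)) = 157300 / 9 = 17477.78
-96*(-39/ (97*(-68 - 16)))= -312/ 679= -0.46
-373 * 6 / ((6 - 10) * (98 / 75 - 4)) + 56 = -61301 / 404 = -151.74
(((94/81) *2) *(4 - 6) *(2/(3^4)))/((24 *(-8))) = 47/78732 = 0.00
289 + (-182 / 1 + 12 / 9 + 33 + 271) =1237 / 3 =412.33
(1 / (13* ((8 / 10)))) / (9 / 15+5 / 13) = 0.10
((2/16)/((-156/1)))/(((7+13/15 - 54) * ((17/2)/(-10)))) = -25/1223456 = -0.00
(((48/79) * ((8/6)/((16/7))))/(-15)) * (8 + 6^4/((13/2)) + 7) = -26012/5135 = -5.07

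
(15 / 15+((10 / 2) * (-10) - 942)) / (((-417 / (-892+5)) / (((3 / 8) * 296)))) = -32523629 / 139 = -233982.94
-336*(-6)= 2016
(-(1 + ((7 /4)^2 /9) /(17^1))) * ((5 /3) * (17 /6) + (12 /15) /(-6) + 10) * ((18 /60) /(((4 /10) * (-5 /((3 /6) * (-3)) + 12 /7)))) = -22949927 /10379520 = -2.21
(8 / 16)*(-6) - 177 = -180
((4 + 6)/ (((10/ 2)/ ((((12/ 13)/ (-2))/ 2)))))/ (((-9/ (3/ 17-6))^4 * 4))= -43923/ 2171546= -0.02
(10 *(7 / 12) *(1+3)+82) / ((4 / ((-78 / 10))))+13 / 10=-2041 / 10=-204.10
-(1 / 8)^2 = -1 / 64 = -0.02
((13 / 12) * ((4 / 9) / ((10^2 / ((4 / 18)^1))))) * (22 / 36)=0.00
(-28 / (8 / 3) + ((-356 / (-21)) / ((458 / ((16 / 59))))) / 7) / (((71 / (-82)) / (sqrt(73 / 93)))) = 1709813201*sqrt(6789) / 13114330551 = 10.74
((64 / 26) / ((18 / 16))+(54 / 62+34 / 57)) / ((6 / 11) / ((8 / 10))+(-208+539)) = 5542042 / 502858161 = 0.01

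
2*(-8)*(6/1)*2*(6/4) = -288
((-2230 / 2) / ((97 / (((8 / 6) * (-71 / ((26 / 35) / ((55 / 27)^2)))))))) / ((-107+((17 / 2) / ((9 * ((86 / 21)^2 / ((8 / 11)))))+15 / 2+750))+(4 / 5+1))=3409464959862500 / 365904804097989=9.32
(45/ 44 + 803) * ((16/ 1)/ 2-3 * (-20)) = 601409/ 11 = 54673.55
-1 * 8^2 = -64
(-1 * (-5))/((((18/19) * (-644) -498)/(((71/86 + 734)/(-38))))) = 9575/109736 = 0.09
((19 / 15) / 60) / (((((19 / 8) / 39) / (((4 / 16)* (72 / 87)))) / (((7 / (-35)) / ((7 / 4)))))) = -208 / 25375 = -0.01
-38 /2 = -19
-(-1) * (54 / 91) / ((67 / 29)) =1566 / 6097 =0.26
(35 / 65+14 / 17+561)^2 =15446015524 / 48841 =316251.01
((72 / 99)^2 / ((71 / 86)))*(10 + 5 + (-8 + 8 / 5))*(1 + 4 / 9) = 3076736 / 386595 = 7.96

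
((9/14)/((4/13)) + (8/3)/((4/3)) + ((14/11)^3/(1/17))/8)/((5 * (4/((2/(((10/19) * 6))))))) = 799691/2981440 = 0.27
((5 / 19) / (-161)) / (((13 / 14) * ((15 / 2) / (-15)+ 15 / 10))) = -10 / 5681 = -0.00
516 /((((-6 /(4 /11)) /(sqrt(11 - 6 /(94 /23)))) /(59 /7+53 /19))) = -4105984 * sqrt(329) /68761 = -1083.11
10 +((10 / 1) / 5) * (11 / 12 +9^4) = 78803 / 6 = 13133.83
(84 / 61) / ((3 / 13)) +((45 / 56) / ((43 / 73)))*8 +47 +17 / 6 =7349633 / 110166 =66.71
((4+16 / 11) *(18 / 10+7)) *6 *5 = 1440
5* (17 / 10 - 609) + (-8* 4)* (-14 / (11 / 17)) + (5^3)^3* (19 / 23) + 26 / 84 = 8559812873 / 5313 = 1611107.26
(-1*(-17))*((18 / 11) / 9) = 34 / 11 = 3.09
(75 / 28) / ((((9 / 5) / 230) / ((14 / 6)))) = 14375 / 18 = 798.61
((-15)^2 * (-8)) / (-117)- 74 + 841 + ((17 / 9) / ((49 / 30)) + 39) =1571876 / 1911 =822.54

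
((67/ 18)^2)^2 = 20151121/ 104976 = 191.96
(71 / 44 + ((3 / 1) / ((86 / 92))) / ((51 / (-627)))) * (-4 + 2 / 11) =25560087 / 176902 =144.49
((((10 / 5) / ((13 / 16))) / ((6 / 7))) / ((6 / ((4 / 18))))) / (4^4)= 0.00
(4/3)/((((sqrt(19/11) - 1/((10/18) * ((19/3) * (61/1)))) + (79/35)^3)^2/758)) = 99812837577715943289171018351482125000/12546157139847566580425489887099879321 - 4675233407448242354695901354125000000 * sqrt(209)/37638471419542699741276469661299637963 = 6.16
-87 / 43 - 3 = -216 / 43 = -5.02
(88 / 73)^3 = 681472 / 389017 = 1.75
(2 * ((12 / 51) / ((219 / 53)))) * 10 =4240 / 3723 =1.14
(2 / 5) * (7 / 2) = 7 / 5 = 1.40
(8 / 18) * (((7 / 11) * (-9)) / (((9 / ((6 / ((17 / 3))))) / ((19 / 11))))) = -1064 / 2057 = -0.52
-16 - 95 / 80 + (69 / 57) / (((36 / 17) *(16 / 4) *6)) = -281759 / 16416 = -17.16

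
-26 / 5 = -5.20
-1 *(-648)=648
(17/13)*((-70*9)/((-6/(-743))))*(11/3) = -4862935/13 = -374071.92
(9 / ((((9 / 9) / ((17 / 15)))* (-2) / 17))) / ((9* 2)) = -289 / 60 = -4.82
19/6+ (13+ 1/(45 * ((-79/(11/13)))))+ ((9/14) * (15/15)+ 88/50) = 30036284/1617525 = 18.57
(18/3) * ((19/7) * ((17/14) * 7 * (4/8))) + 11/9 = 8875/126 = 70.44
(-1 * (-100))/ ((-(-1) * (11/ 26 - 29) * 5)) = -520/ 743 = -0.70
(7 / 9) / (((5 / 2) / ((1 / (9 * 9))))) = 14 / 3645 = 0.00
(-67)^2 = 4489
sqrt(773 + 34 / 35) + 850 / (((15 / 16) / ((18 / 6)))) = sqrt(948115) / 35 + 2720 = 2747.82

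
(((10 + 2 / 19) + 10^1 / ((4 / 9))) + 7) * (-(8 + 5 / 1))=-19565 / 38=-514.87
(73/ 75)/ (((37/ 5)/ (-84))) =-2044/ 185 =-11.05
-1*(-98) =98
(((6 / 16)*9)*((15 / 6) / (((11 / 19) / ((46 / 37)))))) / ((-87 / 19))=-373635 / 94424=-3.96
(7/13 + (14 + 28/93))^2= 321879481/1461681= 220.21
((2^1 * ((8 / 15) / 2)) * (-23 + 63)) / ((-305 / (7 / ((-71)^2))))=-448 / 4612515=-0.00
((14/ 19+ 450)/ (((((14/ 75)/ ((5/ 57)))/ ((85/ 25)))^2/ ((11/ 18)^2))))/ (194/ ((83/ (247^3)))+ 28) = 3883810129375/ 318342650635185624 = 0.00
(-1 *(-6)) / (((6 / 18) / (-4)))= -72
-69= -69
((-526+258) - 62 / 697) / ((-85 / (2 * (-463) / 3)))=-57676836 / 59245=-973.53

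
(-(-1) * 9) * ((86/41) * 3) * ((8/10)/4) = 2322/205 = 11.33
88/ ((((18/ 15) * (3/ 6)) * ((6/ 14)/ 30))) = 30800/ 3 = 10266.67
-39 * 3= -117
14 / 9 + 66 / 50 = 647 / 225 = 2.88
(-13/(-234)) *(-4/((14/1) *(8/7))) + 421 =30311/72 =420.99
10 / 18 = 5 / 9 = 0.56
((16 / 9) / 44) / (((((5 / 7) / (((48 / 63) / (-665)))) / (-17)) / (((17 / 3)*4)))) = 73984 / 2962575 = 0.02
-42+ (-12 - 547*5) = -2789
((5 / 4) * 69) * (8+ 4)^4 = 1788480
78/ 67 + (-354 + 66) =-19218/ 67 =-286.84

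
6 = 6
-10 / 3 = -3.33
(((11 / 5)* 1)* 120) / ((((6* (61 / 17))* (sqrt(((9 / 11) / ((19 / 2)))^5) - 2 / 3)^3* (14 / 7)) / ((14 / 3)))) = -747119957992200777900017498861449326573 / 7736423433381008515766695188844340842 - 178973163941302951564368419199518175* sqrt(418) / 3868211716690504257883347594422170421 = -97.52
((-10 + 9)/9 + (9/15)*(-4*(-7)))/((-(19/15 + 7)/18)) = -36.34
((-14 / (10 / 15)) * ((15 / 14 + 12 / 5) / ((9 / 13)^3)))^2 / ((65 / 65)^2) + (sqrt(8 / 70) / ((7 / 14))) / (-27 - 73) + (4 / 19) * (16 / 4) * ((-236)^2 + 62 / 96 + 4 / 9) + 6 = 1627525039 / 17100 - sqrt(35) / 875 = 95176.90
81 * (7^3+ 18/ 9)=27945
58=58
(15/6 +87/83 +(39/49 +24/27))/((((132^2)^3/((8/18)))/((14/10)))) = 0.00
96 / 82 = 48 / 41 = 1.17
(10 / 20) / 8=1 / 16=0.06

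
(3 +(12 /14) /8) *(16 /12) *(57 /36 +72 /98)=39527 /4116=9.60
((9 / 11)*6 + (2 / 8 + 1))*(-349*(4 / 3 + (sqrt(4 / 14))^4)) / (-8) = 380.19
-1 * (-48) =48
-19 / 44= -0.43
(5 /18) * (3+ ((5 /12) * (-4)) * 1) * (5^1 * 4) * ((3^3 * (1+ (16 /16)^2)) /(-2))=-200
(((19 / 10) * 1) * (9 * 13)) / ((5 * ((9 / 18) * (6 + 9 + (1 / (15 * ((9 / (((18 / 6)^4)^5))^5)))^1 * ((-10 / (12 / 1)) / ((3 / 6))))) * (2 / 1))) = -0.00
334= 334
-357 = -357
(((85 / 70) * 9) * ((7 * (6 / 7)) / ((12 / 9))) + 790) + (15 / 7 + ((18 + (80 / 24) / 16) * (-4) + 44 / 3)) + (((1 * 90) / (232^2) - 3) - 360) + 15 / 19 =4520070011 / 10737888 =420.95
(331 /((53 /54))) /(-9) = -1986 /53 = -37.47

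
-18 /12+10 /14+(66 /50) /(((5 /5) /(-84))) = -39083 /350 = -111.67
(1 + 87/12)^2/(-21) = -363/112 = -3.24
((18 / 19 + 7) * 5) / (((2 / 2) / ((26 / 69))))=19630 / 1311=14.97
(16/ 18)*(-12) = -10.67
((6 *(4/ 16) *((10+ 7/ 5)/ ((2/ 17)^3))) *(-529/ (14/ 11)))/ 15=-1629558579/ 5600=-290992.60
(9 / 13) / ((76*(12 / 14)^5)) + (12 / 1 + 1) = 11114023 / 853632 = 13.02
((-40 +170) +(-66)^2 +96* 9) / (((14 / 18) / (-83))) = -3996450 / 7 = -570921.43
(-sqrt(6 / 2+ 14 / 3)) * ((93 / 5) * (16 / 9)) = -496 * sqrt(69) / 45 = -91.56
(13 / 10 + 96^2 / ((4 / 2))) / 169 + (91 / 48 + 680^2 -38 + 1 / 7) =131282141489 / 283920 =462391.31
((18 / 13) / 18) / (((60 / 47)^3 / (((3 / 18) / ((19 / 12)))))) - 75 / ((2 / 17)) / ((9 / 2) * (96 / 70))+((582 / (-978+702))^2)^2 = -623498612914357 / 7465038516000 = -83.52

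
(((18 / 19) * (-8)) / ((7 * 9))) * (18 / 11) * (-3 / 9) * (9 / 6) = 144 / 1463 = 0.10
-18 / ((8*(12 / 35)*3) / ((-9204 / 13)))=6195 / 4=1548.75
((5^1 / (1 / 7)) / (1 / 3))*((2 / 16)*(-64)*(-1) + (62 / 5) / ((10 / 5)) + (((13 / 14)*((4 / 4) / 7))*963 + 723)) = 1271469 / 14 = 90819.21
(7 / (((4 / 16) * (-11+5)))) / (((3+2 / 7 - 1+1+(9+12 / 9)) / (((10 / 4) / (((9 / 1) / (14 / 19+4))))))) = -1225 / 2717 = -0.45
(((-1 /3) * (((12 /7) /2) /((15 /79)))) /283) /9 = -158 /267435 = -0.00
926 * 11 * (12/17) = 7190.12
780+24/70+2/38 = 518963/665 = 780.40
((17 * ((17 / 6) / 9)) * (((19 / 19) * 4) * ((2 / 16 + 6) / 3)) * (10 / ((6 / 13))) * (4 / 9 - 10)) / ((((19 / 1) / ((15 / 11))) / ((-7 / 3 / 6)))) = 1385299825 / 5484996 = 252.56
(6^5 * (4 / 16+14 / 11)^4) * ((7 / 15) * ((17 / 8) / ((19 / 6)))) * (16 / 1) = 582709965957 / 2781790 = 209473.02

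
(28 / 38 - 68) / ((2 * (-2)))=639 / 38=16.82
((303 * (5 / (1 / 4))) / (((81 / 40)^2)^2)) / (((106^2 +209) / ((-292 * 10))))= -3019980800000 / 32844648123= -91.95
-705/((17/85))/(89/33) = -116325/89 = -1307.02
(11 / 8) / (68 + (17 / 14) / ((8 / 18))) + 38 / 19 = 7999 / 3961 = 2.02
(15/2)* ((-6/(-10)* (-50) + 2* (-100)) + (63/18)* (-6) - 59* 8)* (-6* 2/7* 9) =83661.43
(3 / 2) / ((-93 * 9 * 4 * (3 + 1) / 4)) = -1 / 2232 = -0.00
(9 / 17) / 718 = 9 / 12206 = 0.00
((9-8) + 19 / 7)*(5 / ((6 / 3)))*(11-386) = -24375 / 7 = -3482.14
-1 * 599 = -599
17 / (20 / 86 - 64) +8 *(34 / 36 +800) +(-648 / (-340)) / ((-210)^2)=2744024833946 / 428266125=6407.29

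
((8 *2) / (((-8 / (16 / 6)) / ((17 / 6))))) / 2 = -68 / 9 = -7.56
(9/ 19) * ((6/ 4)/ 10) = 27/ 380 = 0.07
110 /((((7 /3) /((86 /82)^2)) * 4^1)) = 305085 /23534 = 12.96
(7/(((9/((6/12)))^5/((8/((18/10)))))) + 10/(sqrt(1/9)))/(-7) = -63772955/14880348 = -4.29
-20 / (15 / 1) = -4 / 3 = -1.33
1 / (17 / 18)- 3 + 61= 1004 / 17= 59.06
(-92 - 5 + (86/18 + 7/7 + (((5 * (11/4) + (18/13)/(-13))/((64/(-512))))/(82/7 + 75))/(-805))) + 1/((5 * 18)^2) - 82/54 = -77058947777/830922300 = -92.74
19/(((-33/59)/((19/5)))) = -21299/165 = -129.08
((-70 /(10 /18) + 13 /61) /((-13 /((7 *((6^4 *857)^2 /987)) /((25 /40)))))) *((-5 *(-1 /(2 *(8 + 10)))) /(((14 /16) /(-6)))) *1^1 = -33654590767374336 /260897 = -128995698560.64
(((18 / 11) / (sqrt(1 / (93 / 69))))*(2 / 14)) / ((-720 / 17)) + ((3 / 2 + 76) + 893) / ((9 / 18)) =1941 - 17*sqrt(713) / 70840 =1940.99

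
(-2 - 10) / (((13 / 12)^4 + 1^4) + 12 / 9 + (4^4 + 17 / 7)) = -0.05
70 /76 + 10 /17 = 975 /646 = 1.51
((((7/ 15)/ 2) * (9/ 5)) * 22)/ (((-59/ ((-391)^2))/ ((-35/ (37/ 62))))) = 15326931774/ 10915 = 1404208.13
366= 366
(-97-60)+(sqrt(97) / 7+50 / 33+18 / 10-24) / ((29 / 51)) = -308436 / 1595+51 *sqrt(97) / 203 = -190.90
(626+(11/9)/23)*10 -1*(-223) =1342091/207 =6483.53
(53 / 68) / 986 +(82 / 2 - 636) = -39893507 / 67048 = -595.00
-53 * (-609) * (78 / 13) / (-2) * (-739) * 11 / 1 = 787139199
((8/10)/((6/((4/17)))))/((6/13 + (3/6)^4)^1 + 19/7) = 11648/1202325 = 0.01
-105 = -105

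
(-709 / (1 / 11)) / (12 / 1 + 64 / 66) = -257367 / 428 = -601.32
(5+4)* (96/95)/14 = 432/665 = 0.65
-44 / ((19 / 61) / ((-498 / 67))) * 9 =12029688 / 1273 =9449.87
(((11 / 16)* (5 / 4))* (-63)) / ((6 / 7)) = -8085 / 128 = -63.16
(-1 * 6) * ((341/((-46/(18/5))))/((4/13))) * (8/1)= 478764/115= 4163.17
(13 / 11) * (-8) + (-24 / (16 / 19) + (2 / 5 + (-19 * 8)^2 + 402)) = 2581529 / 110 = 23468.45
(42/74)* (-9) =-189/37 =-5.11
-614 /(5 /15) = -1842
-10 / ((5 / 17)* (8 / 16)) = -68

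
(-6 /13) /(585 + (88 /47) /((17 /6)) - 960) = 1598 /1296087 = 0.00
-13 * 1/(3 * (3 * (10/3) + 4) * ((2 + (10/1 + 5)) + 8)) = -13/1050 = -0.01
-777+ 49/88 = -776.44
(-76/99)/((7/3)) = -76/231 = -0.33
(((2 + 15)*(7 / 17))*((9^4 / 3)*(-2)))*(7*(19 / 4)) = -2036097 / 2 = -1018048.50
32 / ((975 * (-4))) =-8 / 975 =-0.01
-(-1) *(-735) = -735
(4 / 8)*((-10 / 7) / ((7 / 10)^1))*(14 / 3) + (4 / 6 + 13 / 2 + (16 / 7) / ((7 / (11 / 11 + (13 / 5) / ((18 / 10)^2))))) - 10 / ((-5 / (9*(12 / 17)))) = 2118545 / 134946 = 15.70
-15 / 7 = -2.14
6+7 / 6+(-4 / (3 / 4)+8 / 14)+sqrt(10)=5.57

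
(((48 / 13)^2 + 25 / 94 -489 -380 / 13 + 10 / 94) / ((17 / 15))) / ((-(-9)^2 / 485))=6474849425 / 2430558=2663.94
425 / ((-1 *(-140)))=85 / 28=3.04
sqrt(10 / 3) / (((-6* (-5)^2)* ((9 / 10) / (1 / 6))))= -sqrt(30) / 2430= -0.00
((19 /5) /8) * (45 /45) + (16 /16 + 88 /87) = 8653 /3480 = 2.49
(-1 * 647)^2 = 418609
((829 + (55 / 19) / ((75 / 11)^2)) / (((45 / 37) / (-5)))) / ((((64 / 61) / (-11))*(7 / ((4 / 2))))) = 219982190681 / 21546000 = 10209.89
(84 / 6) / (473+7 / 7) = 7 / 237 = 0.03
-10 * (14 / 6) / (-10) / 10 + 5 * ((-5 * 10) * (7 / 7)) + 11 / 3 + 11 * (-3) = -279.10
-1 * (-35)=35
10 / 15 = 2 / 3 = 0.67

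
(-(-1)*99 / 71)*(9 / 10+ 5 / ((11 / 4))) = 2691 / 710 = 3.79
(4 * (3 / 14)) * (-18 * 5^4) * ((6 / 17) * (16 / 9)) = -720000 / 119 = -6050.42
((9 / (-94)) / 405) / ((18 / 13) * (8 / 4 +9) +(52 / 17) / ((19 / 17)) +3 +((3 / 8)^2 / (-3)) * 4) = -1976 / 173690145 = -0.00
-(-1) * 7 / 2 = 7 / 2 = 3.50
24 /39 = 8 /13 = 0.62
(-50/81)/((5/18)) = -20/9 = -2.22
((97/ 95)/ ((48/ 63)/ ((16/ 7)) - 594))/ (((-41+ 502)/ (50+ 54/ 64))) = -473457/ 2495964640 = -0.00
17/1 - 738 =-721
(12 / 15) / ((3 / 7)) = 28 / 15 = 1.87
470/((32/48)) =705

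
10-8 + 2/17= 2.12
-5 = -5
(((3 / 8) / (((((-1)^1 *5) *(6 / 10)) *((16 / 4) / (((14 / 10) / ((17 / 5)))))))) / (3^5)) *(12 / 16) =-7 / 176256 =-0.00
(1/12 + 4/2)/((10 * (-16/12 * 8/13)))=-65/256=-0.25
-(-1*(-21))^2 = -441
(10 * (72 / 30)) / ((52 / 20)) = 120 / 13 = 9.23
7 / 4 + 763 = 764.75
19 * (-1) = -19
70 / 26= 35 / 13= 2.69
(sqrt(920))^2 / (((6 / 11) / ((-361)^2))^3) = 12547446225439330869.07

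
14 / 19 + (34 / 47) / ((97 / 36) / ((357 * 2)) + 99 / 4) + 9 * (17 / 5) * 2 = 176042496428 / 2840950015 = 61.97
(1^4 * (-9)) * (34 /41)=-306 /41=-7.46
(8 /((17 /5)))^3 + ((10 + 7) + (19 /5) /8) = 5994187 /196520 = 30.50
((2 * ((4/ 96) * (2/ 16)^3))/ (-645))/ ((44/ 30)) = -1/ 5812224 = -0.00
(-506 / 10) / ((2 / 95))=-4807 / 2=-2403.50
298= 298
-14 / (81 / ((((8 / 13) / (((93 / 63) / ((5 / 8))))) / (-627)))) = 490 / 6822387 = 0.00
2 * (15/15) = 2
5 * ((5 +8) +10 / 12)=415 / 6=69.17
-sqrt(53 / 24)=-sqrt(318) / 12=-1.49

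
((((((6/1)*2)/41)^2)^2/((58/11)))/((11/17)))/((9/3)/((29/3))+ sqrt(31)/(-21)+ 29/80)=686975385600*sqrt(31)/2565055049630921+ 9706784532480/2565055049630921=0.01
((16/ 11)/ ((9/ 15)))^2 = 6400/ 1089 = 5.88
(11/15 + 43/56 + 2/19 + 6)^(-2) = 254721600/14737717201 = 0.02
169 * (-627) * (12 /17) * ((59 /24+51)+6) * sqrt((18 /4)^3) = -4082648427 * sqrt(2) /136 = -42453946.88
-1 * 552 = -552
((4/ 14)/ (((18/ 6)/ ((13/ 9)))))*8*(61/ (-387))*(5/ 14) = -31720/ 512001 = -0.06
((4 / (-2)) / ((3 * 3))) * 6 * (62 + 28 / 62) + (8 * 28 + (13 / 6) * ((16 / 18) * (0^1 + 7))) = 129076 / 837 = 154.21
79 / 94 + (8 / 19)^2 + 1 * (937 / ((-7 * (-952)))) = 130968699 / 113068088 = 1.16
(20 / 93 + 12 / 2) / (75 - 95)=-289 / 930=-0.31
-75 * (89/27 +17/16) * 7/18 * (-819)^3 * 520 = 145267483008375/4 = 36316870752093.75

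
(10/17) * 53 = 530/17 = 31.18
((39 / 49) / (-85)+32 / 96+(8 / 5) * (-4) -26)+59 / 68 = -311959 / 9996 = -31.21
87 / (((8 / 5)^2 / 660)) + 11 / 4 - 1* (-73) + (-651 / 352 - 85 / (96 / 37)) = 11864597 / 528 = 22470.83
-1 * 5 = -5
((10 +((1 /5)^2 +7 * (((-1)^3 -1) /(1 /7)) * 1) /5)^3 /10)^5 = -15215553186858310971989115253467675282088817999 /2842170943040400743484497070312500000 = -5353496848.64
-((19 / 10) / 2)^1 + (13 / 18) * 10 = 1129 / 180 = 6.27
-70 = -70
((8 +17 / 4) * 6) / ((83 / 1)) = 147 / 166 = 0.89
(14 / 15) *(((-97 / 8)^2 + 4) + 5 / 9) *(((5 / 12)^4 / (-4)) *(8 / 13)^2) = -76391875 / 189236736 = -0.40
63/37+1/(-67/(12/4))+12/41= 198258/101639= 1.95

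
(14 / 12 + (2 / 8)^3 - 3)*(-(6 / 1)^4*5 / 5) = 9423 / 4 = 2355.75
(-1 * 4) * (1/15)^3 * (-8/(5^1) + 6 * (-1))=152/16875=0.01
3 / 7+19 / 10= 163 / 70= 2.33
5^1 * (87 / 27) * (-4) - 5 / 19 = -11065 / 171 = -64.71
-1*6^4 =-1296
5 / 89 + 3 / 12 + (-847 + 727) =-42611 / 356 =-119.69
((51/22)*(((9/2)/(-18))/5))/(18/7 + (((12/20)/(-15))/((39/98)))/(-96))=-417690/9270173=-0.05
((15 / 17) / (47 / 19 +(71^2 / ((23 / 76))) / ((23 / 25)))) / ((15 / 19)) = 190969 / 3094084371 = 0.00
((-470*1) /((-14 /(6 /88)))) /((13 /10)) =3525 /2002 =1.76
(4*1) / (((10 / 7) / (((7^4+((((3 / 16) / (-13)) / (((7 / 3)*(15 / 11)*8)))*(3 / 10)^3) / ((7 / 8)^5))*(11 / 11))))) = 4590222739226 / 682784375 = 6722.80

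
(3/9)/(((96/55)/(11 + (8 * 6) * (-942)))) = -2486275/288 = -8632.90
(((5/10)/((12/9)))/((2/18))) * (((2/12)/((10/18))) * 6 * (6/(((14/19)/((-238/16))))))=-235467/320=-735.83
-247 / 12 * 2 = -247 / 6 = -41.17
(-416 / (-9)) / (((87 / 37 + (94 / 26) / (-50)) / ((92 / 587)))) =920441600 / 289566513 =3.18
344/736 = 43/92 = 0.47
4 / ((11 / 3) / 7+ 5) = 21 / 29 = 0.72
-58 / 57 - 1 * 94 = -5416 / 57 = -95.02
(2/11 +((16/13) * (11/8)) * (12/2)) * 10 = 14780/143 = 103.36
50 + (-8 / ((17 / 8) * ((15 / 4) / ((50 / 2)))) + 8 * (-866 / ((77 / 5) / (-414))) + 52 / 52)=731490677 / 3927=186272.14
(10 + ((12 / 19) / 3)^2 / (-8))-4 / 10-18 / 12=29221 / 3610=8.09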